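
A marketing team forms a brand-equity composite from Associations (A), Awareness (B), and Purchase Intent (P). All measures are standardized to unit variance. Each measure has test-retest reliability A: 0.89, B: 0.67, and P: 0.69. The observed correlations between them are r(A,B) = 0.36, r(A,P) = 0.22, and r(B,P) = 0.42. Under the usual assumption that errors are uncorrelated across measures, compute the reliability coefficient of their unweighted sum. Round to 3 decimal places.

0.850

Var(A+B+P) = 3 + 2·[0.36 + 0.22 + 0.42] = 3 + 2 = 5.
Under uncorrelated errors the observed covariances equal the true-score covariances, so only the own-variance terms attenuate.
True-score variance = [0.89 + 0.67 + 0.69] + 2 = 2.25 + 2 = 4.25.
Reliability = 4.25 / 5 = 0.850.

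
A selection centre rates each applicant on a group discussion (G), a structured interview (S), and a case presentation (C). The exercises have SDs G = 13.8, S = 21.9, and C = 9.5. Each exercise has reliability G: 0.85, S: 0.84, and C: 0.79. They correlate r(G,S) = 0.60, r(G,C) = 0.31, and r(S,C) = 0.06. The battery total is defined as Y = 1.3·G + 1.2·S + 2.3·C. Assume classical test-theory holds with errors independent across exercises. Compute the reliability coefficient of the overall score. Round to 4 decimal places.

Var(Y) = 1.3²·13.8² + 1.2²·21.9² + 2.3²·9.5² + 2·[1.56·13.8·21.9·0.60 + 2.99·13.8·9.5·0.31 + 2.76·21.9·9.5·0.06] = 1489.9 + 877.695 = 2367.6.
Because errors are independent across components, Cov(Tᵢ,Tⱼ) = Cov(Xᵢ,Xⱼ); the off-diagonal part of the true-score variance is the same as above.
True-score variance = [1.3²·13.8²·0.85 + 1.2²·21.9²·0.84 + 2.3²·9.5²·0.79] + 877.695 = 1230.87 + 877.695 = 2108.56.
Reliability = 2108.56 / 2367.6 = 0.8906.

0.8906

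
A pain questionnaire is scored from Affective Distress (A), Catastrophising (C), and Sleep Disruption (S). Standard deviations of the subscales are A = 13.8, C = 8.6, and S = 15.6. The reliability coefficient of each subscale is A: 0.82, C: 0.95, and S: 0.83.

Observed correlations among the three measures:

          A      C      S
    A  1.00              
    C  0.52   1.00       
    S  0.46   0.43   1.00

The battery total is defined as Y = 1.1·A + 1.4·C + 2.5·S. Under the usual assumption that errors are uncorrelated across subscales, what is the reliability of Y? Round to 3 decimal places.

Var(Y) = 1.1²·13.8² + 1.4²·8.6² + 2.5²·15.6² + 2·[1.54·13.8·8.6·0.52 + 2.75·13.8·15.6·0.46 + 3.5·8.6·15.6·0.43] = 1896.39 + 1138.56 = 3034.95.
Under uncorrelated errors the observed covariances equal the true-score covariances, so only the own-variance terms attenuate.
True-score variance = [1.1²·13.8²·0.82 + 1.4²·8.6²·0.95 + 2.5²·15.6²·0.83] + 1138.56 = 1589.1 + 1138.56 = 2727.66.
Reliability = 2727.66 / 3034.95 = 0.899.

0.899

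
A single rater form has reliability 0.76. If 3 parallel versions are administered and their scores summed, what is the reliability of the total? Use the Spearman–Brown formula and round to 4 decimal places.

ρ_k = kρ / (1 + (k−1)ρ) = 3·0.76 / (1 + 2·0.76) = 2.280 / 2.520 = 0.9048.

0.9048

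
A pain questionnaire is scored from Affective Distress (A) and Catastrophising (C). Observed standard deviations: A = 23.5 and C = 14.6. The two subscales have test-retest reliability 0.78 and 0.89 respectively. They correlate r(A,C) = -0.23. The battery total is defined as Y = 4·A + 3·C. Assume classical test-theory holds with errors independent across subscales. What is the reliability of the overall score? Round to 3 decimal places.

0.757

Var(Y) = 4²·23.5² + 3²·14.6² + 2·[12·23.5·14.6·(-0.23)] = 10754.4 − 1893.91 = 8860.53.
Because errors are independent across components, Cov(Tᵢ,Tⱼ) = Cov(Xᵢ,Xⱼ); the off-diagonal part of the true-score variance is the same as above.
True-score variance = [4²·23.5²·0.78 + 3²·14.6²·0.89] − 1893.91 = 8599.49 − 1893.91 = 6705.58.
Reliability = 6705.58 / 8860.53 = 0.757.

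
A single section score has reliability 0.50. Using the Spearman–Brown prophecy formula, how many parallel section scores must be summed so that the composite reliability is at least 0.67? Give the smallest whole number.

k ≥ ρ*(1−ρ₁)/(ρ₁(1−ρ*)) = 0.67·0.50 / (0.50·0.33) = 2.030.
Smallest integer k = 3.

3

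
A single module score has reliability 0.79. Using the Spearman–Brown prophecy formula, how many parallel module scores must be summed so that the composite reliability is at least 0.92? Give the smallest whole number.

k ≥ ρ*(1−ρ₁)/(ρ₁(1−ρ*)) = 0.92·0.21 / (0.79·0.08) = 3.057.
Smallest integer k = 4.

4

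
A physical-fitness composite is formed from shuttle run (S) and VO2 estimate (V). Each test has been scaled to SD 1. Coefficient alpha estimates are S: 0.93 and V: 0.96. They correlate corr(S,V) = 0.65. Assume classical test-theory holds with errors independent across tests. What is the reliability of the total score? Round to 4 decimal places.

0.9667

Var(S+V) = 2 + 2·[0.65] = 2 + 1.3 = 3.3.
Because errors are independent across components, Cov(Tᵢ,Tⱼ) = Cov(Xᵢ,Xⱼ); the off-diagonal part of the true-score variance is the same as above.
True-score variance = [0.93 + 0.96] + 1.3 = 1.89 + 1.3 = 3.19.
Reliability = 3.19 / 3.3 = 0.9667.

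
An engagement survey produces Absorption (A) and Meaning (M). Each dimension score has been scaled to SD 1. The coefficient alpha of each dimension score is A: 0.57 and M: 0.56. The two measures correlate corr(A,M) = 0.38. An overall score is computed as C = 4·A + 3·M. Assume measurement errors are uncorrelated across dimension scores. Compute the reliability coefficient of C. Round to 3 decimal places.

Var(C) = 4² + 3² + 2·[12·0.38] = 25 + 9.12 = 34.12.
With uncorrelated errors the cross-covariances are all true-score covariance, so they carry over unchanged; only the diagonal terms shrink to ρᵢσᵢ².
True-score variance = [4²·0.57 + 3²·0.56] + 9.12 = 14.16 + 9.12 = 23.28.
Reliability = 23.28 / 34.12 = 0.682.

0.682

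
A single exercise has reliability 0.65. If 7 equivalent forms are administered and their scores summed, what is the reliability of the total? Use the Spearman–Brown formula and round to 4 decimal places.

ρ_k = kρ / (1 + (k−1)ρ) = 7·0.65 / (1 + 6·0.65) = 4.550 / 4.900 = 0.9286.

0.9286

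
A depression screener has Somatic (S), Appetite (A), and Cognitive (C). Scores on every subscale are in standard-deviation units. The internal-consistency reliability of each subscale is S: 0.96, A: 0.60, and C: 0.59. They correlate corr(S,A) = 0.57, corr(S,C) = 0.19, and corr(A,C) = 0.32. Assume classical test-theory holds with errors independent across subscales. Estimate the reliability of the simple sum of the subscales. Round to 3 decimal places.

0.835

Var(S+A+C) = 3 + 2·[0.57 + 0.19 + 0.32] = 3 + 2.16 = 5.16.
With uncorrelated errors the cross-covariances are all true-score covariance, so they carry over unchanged; only the diagonal terms shrink to ρᵢσᵢ².
True-score variance = [0.96 + 0.60 + 0.59] + 2.16 = 2.15 + 2.16 = 4.31.
Reliability = 4.31 / 5.16 = 0.835.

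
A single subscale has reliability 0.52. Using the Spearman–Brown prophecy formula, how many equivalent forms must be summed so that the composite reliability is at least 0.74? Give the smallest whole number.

3

k ≥ ρ*(1−ρ₁)/(ρ₁(1−ρ*)) = 0.74·0.48 / (0.52·0.26) = 2.627.
Smallest integer k = 3.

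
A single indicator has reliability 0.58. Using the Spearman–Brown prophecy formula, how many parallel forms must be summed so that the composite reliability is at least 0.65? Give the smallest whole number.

k ≥ ρ*(1−ρ₁)/(ρ₁(1−ρ*)) = 0.65·0.42 / (0.58·0.35) = 1.345.
Smallest integer k = 2.

2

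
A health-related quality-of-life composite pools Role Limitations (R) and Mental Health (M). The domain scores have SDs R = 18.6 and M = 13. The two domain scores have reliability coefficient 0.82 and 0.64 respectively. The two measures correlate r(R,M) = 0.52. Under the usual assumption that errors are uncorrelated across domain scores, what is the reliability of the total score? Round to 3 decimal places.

Var(R+M) = 18.6² + 13² + 2·[18.6·13·0.52] = 514.96 + 251.472 = 766.432.
With uncorrelated errors the cross-covariances are all true-score covariance, so they carry over unchanged; only the diagonal terms shrink to ρᵢσᵢ².
True-score variance = [18.6²·0.82 + 13²·0.64] + 251.472 = 391.847 + 251.472 = 643.319.
Reliability = 643.319 / 766.432 = 0.839.

0.839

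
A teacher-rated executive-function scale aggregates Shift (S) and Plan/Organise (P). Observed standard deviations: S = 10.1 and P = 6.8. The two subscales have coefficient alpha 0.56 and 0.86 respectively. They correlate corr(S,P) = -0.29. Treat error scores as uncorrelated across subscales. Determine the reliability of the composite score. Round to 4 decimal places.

0.5263

Var(S+P) = 10.1² + 6.8² + 2·[10.1·6.8·(-0.29)] = 148.25 − 39.8344 = 108.416.
With uncorrelated errors the cross-covariances are all true-score covariance, so they carry over unchanged; only the diagonal terms shrink to ρᵢσᵢ².
True-score variance = [10.1²·0.56 + 6.8²·0.86] − 39.8344 = 96.892 − 39.8344 = 57.0576.
Reliability = 57.0576 / 108.416 = 0.5263.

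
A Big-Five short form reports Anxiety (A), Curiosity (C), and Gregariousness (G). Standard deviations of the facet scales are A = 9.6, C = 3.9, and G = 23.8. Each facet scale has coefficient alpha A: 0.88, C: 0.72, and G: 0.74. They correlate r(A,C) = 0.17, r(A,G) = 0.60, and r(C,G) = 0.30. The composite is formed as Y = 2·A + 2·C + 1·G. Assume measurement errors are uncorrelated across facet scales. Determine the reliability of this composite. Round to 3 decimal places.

Var(Y) = 2²·9.6² + 2²·3.9² + 23.8² + 2·[4·9.6·3.9·0.17 + 2·9.6·23.8·0.60 + 2·3.9·23.8·0.30] = 995.92 + 710.654 = 1706.57.
With uncorrelated errors the cross-covariances are all true-score covariance, so they carry over unchanged; only the diagonal terms shrink to ρᵢσᵢ².
True-score variance = [2²·9.6²·0.88 + 2²·3.9²·0.72 + 23.8²·0.74] + 710.654 = 787.374 + 710.654 = 1498.03.
Reliability = 1498.03 / 1706.57 = 0.878.

0.878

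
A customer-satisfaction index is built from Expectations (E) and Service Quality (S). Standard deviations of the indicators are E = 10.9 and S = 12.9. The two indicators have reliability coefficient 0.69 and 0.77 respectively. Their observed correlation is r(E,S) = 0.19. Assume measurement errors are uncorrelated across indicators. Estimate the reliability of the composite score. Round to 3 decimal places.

0.778

Var(E+S) = 10.9² + 12.9² + 2·[10.9·12.9·0.19] = 285.22 + 53.4318 = 338.652.
With uncorrelated errors the cross-covariances are all true-score covariance, so they carry over unchanged; only the diagonal terms shrink to ρᵢσᵢ².
True-score variance = [10.9²·0.69 + 12.9²·0.77] + 53.4318 = 210.115 + 53.4318 = 263.546.
Reliability = 263.546 / 338.652 = 0.778.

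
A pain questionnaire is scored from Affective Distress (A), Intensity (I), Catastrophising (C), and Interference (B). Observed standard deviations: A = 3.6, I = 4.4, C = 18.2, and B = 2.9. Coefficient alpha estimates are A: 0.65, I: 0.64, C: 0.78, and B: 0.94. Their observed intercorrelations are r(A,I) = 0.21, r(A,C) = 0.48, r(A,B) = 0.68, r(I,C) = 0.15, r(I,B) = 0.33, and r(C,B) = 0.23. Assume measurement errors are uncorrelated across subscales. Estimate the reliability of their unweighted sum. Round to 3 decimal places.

0.834

Var(A+I+C+B) = 3.6² + 4.4² + 18.2² + 2.9² + 2·[3.6·4.4·0.21 + 3.6·18.2·0.48 + 3.6·2.9·0.68 + 4.4·18.2·0.15 + 4.4·2.9·0.33 + 18.2·2.9·0.23] = 371.97 + 140.475 = 512.445.
With uncorrelated errors the cross-covariances are all true-score covariance, so they carry over unchanged; only the diagonal terms shrink to ρᵢσᵢ².
True-score variance = [3.6²·0.65 + 4.4²·0.64 + 18.2²·0.78 + 2.9²·0.94] + 140.475 = 287.087 + 140.475 = 427.562.
Reliability = 427.562 / 512.445 = 0.834.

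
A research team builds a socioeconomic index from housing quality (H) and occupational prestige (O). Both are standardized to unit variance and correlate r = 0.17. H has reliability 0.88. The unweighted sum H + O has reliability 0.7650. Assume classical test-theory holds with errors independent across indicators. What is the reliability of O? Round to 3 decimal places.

Var(H+O) = 2 + 2·0.17 = 2.340.
True-score variance = ρ_H + ρ_O + 2·0.17, so 0.7650 = (0.88 + ρ_O + 0.34) / 2.340.
ρ_O = 0.7650·2.340 − 0.88 − 0.34 = 0.570.

0.570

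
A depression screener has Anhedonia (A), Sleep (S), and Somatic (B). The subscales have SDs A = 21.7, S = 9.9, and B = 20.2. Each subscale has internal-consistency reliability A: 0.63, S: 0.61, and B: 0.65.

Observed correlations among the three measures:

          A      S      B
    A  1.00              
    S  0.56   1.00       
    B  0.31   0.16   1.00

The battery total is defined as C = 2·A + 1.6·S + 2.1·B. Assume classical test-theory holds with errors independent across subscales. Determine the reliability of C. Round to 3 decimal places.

0.765

Var(C) = 2²·21.7² + 1.6²·9.9² + 2.1²·20.2² + 2·[3.2·21.7·9.9·0.56 + 4.2·21.7·20.2·0.31 + 3.36·9.9·20.2·0.16] = 3933.92 + 2126.41 = 6060.33.
With uncorrelated errors the cross-covariances are all true-score covariance, so they carry over unchanged; only the diagonal terms shrink to ρᵢσᵢ².
True-score variance = [2²·21.7²·0.63 + 1.6²·9.9²·0.61 + 2.1²·20.2²·0.65] + 2126.41 = 2509.34 + 2126.41 = 4635.75.
Reliability = 4635.75 / 6060.33 = 0.765.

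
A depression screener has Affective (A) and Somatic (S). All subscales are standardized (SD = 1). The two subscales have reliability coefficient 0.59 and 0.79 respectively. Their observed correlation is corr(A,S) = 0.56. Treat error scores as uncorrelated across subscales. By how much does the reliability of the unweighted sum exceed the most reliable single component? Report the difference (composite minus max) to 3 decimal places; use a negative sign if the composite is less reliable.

0.011

Var(sum) = 2 + 1.12 = 3.12; true-score variance = 1.38 + 1.12 = 2.5; composite reliability = 0.8013.
Max component reliability = 0.7900.
Difference = 0.8013 − 0.7900 = 0.011.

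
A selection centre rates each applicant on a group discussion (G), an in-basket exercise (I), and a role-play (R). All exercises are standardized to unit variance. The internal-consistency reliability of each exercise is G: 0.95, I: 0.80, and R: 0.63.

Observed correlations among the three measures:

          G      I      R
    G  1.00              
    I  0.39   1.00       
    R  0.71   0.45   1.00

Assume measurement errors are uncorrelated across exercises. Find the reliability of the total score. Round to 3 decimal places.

Var(G+I+R) = 3 + 2·[0.39 + 0.71 + 0.45] = 3 + 3.1 = 6.1.
With uncorrelated errors the cross-covariances are all true-score covariance, so they carry over unchanged; only the diagonal terms shrink to ρᵢσᵢ².
True-score variance = [0.95 + 0.80 + 0.63] + 3.1 = 2.38 + 3.1 = 5.48.
Reliability = 5.48 / 6.1 = 0.898.

0.898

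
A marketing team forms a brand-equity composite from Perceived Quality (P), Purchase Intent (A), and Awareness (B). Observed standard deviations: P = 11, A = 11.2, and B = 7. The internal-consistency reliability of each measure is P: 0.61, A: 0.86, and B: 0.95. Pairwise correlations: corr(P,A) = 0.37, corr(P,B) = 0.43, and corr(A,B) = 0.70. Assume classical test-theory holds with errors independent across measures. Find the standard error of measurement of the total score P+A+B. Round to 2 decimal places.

8.20

Var(total) = 295.44 + 267.148 = 562.588.
True-score variance = 228.238 + 267.148 = 495.386, so reliability = 0.8805.
Error variance = 562.588 − 495.386 = 67.2016; SEM = √67.2016 = 8.20.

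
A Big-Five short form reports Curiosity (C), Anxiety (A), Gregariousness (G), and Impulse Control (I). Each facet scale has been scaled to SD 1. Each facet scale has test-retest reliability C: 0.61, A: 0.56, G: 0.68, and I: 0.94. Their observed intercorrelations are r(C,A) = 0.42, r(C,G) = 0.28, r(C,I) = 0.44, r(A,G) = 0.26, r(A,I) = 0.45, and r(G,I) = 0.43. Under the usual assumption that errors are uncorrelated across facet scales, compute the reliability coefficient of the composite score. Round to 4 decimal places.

Var(C+A+G+I) = 4 + 2·[0.42 + 0.28 + 0.44 + 0.26 + 0.45 + 0.43] = 4 + 4.56 = 8.56.
Under uncorrelated errors the observed covariances equal the true-score covariances, so only the own-variance terms attenuate.
True-score variance = [0.61 + 0.56 + 0.68 + 0.94] + 4.56 = 2.79 + 4.56 = 7.35.
Reliability = 7.35 / 8.56 = 0.8586.

0.8586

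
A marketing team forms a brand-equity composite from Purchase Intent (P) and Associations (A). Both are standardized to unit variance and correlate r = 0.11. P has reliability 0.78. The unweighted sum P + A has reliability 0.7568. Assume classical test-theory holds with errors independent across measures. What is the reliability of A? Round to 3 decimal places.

0.680

Var(P+A) = 2 + 2·0.11 = 2.220.
True-score variance = ρ_P + ρ_A + 2·0.11, so 0.7568 = (0.78 + ρ_A + 0.22) / 2.220.
ρ_A = 0.7568·2.220 − 0.78 − 0.22 = 0.680.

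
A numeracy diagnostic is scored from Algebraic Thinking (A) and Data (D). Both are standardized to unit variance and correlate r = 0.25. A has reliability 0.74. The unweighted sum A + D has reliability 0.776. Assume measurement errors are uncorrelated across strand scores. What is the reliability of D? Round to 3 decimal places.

Var(A+D) = 2 + 2·0.25 = 2.500.
True-score variance = ρ_A + ρ_D + 2·0.25, so 0.776 = (0.74 + ρ_D + 0.50) / 2.500.
ρ_D = 0.776·2.500 − 0.74 − 0.50 = 0.700.

0.700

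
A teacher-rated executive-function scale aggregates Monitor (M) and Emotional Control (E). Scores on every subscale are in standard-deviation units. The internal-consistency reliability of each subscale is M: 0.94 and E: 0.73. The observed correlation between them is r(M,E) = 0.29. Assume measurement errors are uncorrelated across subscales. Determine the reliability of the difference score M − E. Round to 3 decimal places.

Var(M−E) = 1 + 1 − 2·0.29 = 2 − 0.58 = 1.42.
With uncorrelated errors the cross-covariances are all true-score covariance, so they carry over unchanged; only the diagonal terms shrink to ρᵢσᵢ².
True-score variance = [0.94 + 0.73] − 0.58 = 1.67 − 0.58 = 1.09.
Reliability = 1.09 / 1.42 = 0.768.

0.768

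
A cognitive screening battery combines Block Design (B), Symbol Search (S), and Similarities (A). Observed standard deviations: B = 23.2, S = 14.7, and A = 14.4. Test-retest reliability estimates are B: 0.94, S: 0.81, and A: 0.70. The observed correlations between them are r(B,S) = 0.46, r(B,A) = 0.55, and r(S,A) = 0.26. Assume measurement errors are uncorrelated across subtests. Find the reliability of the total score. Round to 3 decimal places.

Var(B+S+A) = 23.2² + 14.7² + 14.4² + 2·[23.2·14.7·0.46 + 23.2·14.4·0.55 + 14.7·14.4·0.26] = 961.69 + 791.318 = 1753.01.
With uncorrelated errors the cross-covariances are all true-score covariance, so they carry over unchanged; only the diagonal terms shrink to ρᵢσᵢ².
True-score variance = [23.2²·0.94 + 14.7²·0.81 + 14.4²·0.70] + 791.318 = 826.13 + 791.318 = 1617.45.
Reliability = 1617.45 / 1753.01 = 0.923.

0.923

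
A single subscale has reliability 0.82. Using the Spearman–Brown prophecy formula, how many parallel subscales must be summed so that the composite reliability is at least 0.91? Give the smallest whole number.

k ≥ ρ*(1−ρ₁)/(ρ₁(1−ρ*)) = 0.91·0.18 / (0.82·0.09) = 2.220.
Smallest integer k = 3.

3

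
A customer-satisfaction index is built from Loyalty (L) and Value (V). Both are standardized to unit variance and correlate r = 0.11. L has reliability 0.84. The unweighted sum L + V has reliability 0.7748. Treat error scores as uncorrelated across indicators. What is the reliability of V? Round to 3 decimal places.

0.660

Var(L+V) = 2 + 2·0.11 = 2.220.
True-score variance = ρ_L + ρ_V + 2·0.11, so 0.7748 = (0.84 + ρ_V + 0.22) / 2.220.
ρ_V = 0.7748·2.220 − 0.84 − 0.22 = 0.660.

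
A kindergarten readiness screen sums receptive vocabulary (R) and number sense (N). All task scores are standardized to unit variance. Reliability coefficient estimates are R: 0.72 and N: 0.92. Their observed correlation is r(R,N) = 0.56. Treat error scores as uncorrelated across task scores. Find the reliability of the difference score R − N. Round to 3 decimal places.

0.591

Var(R−N) = 1 + 1 − 2·0.56 = 2 − 1.12 = 0.88.
Under uncorrelated errors the observed covariances equal the true-score covariances, so only the own-variance terms attenuate.
True-score variance = [0.72 + 0.92] − 1.12 = 1.64 − 1.12 = 0.52.
Reliability = 0.52 / 0.88 = 0.591.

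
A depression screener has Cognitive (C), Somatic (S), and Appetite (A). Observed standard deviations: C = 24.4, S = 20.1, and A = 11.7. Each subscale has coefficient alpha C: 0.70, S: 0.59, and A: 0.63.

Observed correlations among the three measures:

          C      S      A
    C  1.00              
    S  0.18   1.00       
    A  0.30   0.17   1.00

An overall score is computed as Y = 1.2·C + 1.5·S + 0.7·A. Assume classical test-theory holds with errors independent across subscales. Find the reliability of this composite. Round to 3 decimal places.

0.725

Var(Y) = 1.2²·24.4² + 1.5²·20.1² + 0.7²·11.7² + 2·[1.8·24.4·20.1·0.18 + 0.84·24.4·11.7·0.30 + 1.05·20.1·11.7·0.17] = 1833.42 + 545.643 = 2379.06.
With uncorrelated errors the cross-covariances are all true-score covariance, so they carry over unchanged; only the diagonal terms shrink to ρᵢσᵢ².
True-score variance = [1.2²·24.4²·0.70 + 1.5²·20.1²·0.59 + 0.7²·11.7²·0.63] + 545.643 = 1178.7 + 545.643 = 1724.35.
Reliability = 1724.35 / 2379.06 = 0.725.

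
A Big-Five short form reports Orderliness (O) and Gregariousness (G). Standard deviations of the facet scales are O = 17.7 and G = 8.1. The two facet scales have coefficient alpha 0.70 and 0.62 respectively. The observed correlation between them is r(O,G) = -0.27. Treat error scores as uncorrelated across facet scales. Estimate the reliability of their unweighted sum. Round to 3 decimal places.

Var(O+G) = 17.7² + 8.1² + 2·[17.7·8.1·(-0.27)] = 378.9 − 77.4198 = 301.48.
With uncorrelated errors the cross-covariances are all true-score covariance, so they carry over unchanged; only the diagonal terms shrink to ρᵢσᵢ².
True-score variance = [17.7²·0.70 + 8.1²·0.62] − 77.4198 = 259.981 − 77.4198 = 182.561.
Reliability = 182.561 / 301.48 = 0.606.

0.606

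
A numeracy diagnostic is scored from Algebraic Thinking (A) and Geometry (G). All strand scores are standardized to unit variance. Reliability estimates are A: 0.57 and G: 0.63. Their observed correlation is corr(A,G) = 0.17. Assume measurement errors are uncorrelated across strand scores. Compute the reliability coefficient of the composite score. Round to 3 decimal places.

Var(A+G) = 2 + 2·[0.17] = 2 + 0.34 = 2.34.
With uncorrelated errors the cross-covariances are all true-score covariance, so they carry over unchanged; only the diagonal terms shrink to ρᵢσᵢ².
True-score variance = [0.57 + 0.63] + 0.34 = 1.2 + 0.34 = 1.54.
Reliability = 1.54 / 2.34 = 0.658.

0.658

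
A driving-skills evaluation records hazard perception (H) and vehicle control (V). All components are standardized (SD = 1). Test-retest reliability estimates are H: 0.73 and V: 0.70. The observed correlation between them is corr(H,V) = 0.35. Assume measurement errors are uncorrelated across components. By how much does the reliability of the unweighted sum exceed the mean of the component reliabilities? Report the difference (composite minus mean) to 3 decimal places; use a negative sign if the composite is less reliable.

0.074

Var(sum) = 2 + 0.7 = 2.7; true-score variance = 1.43 + 0.7 = 2.13; composite reliability = 0.7889.
Mean component reliability = 0.7150.
Difference = 0.7889 − 0.7150 = 0.074.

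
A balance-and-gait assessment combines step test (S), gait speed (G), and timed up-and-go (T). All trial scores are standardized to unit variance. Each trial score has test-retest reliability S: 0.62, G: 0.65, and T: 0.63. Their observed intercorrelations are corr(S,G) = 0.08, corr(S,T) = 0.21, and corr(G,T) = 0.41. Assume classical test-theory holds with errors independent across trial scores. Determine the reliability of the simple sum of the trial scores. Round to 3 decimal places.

Var(S+G+T) = 3 + 2·[0.08 + 0.21 + 0.41] = 3 + 1.4 = 4.4.
With uncorrelated errors the cross-covariances are all true-score covariance, so they carry over unchanged; only the diagonal terms shrink to ρᵢσᵢ².
True-score variance = [0.62 + 0.65 + 0.63] + 1.4 = 1.9 + 1.4 = 3.3.
Reliability = 3.3 / 4.4 = 0.750.

0.750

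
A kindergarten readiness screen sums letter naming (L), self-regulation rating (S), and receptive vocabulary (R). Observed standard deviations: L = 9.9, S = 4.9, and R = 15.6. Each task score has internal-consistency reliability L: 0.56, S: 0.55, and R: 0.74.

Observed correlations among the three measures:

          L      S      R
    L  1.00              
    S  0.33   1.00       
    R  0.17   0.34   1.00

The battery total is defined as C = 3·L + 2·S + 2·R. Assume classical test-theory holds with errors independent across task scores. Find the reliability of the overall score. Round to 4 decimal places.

0.7433

Var(C) = 3²·9.9² + 2²·4.9² + 2²·15.6² + 2·[6·9.9·4.9·0.33 + 6·9.9·15.6·0.17 + 4·4.9·15.6·0.34] = 1951.57 + 715.074 = 2666.64.
Because errors are independent across components, Cov(Tᵢ,Tⱼ) = Cov(Xᵢ,Xⱼ); the off-diagonal part of the true-score variance is the same as above.
True-score variance = [3²·9.9²·0.56 + 2²·4.9²·0.55 + 2²·15.6²·0.74] + 715.074 = 1267.14 + 715.074 = 1982.21.
Reliability = 1982.21 / 2666.64 = 0.7433.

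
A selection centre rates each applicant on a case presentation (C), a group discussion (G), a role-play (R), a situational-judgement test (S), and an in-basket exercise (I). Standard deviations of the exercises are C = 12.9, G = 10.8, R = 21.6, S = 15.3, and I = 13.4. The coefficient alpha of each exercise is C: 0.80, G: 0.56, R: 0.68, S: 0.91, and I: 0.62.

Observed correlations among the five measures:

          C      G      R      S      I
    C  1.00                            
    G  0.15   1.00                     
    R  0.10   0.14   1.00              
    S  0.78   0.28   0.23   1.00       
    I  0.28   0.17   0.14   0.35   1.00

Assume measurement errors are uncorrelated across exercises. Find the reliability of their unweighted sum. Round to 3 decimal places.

0.856

Var(C+G+R+S+I) = 12.9² + 10.8² + 21.6² + 15.3² + 13.4² + 2·[12.9·10.8·0.15 + 12.9·21.6·0.10 + 12.9·15.3·0.78 + 12.9·13.4·0.28 + 10.8·21.6·0.14 + 10.8·15.3·0.28 + 10.8·13.4·0.17 + 21.6·15.3·0.23 + 21.6·13.4·0.14 + 15.3·13.4·0.35] = 1163.26 + 1085.86 = 2249.12.
With uncorrelated errors the cross-covariances are all true-score covariance, so they carry over unchanged; only the diagonal terms shrink to ρᵢσᵢ².
True-score variance = [12.9²·0.80 + 10.8²·0.56 + 21.6²·0.68 + 15.3²·0.91 + 13.4²·0.62] + 1085.86 = 840.056 + 1085.86 = 1925.91.
Reliability = 1925.91 / 2249.12 = 0.856.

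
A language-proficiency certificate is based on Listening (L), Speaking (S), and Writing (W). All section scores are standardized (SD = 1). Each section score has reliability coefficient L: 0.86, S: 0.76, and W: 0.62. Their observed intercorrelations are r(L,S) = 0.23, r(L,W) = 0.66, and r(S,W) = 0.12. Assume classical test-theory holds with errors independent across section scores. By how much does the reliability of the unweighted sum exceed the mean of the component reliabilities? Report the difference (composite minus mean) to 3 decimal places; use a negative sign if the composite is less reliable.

Var(sum) = 3 + 2.02 = 5.02; true-score variance = 2.24 + 2.02 = 4.26; composite reliability = 0.8486.
Mean component reliability = 0.7467.
Difference = 0.8486 − 0.7467 = 0.102.

0.102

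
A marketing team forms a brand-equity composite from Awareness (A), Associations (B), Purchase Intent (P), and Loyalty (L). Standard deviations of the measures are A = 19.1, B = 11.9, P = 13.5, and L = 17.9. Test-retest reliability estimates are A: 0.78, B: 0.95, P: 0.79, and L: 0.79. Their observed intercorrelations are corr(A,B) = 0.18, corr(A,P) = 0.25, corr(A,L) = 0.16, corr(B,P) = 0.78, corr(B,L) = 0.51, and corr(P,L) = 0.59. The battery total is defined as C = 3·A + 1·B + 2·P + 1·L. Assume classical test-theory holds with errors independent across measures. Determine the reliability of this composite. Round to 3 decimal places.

0.866

Var(C) = 3²·19.1² + 11.9² + 2²·13.5² + 17.9² + 2·[3·19.1·11.9·0.18 + 6·19.1·13.5·0.25 + 3·19.1·17.9·0.16 + 2·11.9·13.5·0.78 + 11.9·17.9·0.51 + 2·13.5·17.9·0.59] = 4474.31 + 2636.03 = 7110.34.
Under uncorrelated errors the observed covariances equal the true-score covariances, so only the own-variance terms attenuate.
True-score variance = [3²·19.1²·0.78 + 11.9²·0.95 + 2²·13.5²·0.79 + 17.9²·0.79] + 2636.03 = 3524.53 + 2636.03 = 6160.56.
Reliability = 6160.56 / 7110.34 = 0.866.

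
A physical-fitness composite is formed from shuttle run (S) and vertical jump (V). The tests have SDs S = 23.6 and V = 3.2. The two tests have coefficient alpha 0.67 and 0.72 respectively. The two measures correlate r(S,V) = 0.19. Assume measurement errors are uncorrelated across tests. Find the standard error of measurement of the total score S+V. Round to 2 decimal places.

13.66

Var(total) = 567.2 + 28.6976 = 595.898.
True-score variance = 380.536 + 28.6976 = 409.234, so reliability = 0.6868.
Error variance = 595.898 − 409.234 = 186.664; SEM = √186.664 = 13.66.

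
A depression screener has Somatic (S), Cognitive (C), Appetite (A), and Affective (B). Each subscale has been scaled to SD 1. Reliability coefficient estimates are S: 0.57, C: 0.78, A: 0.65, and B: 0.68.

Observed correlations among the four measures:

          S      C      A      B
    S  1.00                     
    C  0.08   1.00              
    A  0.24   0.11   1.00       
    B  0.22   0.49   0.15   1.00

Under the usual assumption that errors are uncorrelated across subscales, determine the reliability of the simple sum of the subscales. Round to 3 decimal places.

0.799

Var(S+C+A+B) = 4 + 2·[0.08 + 0.24 + 0.22 + 0.11 + 0.49 + 0.15] = 4 + 2.58 = 6.58.
Under uncorrelated errors the observed covariances equal the true-score covariances, so only the own-variance terms attenuate.
True-score variance = [0.57 + 0.78 + 0.65 + 0.68] + 2.58 = 2.68 + 2.58 = 5.26.
Reliability = 5.26 / 6.58 = 0.799.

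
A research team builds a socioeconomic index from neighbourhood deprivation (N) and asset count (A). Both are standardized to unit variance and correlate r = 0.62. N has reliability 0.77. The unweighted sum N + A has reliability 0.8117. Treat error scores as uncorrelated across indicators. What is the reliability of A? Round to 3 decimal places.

0.620

Var(N+A) = 2 + 2·0.62 = 3.240.
True-score variance = ρ_N + ρ_A + 2·0.62, so 0.8117 = (0.77 + ρ_A + 1.24) / 3.240.
ρ_A = 0.8117·3.240 − 0.77 − 1.24 = 0.620.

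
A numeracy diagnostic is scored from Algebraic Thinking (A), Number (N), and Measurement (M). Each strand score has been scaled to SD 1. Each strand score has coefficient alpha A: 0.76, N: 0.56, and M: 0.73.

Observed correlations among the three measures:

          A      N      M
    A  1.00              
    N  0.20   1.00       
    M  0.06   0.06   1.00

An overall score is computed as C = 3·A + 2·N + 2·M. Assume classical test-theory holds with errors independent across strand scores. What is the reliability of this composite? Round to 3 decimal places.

0.757

Var(C) = 3² + 2² + 2² + 2·[6·0.20 + 6·0.06 + 4·0.06] = 17 + 3.6 = 20.6.
Under uncorrelated errors the observed covariances equal the true-score covariances, so only the own-variance terms attenuate.
True-score variance = [3²·0.76 + 2²·0.56 + 2²·0.73] + 3.6 = 12 + 3.6 = 15.6.
Reliability = 15.6 / 20.6 = 0.757.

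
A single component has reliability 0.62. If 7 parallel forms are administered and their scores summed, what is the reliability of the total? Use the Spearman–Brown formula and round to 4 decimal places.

ρ_k = kρ / (1 + (k−1)ρ) = 7·0.62 / (1 + 6·0.62) = 4.340 / 4.720 = 0.9195.

0.9195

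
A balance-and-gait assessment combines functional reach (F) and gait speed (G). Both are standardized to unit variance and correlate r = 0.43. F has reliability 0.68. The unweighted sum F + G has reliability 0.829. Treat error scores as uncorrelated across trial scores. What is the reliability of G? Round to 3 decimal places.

Var(F+G) = 2 + 2·0.43 = 2.860.
True-score variance = ρ_F + ρ_G + 2·0.43, so 0.829 = (0.68 + ρ_G + 0.86) / 2.860.
ρ_G = 0.829·2.860 − 0.68 − 0.86 = 0.831.

0.831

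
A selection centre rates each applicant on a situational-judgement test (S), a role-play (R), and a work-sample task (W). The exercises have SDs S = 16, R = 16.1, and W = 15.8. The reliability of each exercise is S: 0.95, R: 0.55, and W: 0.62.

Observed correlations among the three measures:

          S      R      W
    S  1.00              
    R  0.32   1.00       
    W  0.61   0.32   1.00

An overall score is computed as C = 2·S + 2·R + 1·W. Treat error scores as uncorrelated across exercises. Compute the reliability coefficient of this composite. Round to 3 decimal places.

0.843

Var(C) = 2²·16² + 2²·16.1² + 15.8² + 2·[4·16·16.1·0.32 + 2·16·15.8·0.61 + 2·16.1·15.8·0.32] = 2310.48 + 1601.89 = 3912.37.
With uncorrelated errors the cross-covariances are all true-score covariance, so they carry over unchanged; only the diagonal terms shrink to ρᵢσᵢ².
True-score variance = [2²·16²·0.95 + 2²·16.1²·0.55 + 15.8²·0.62] + 1601.89 = 1697.84 + 1601.89 = 3299.73.
Reliability = 3299.73 / 3912.37 = 0.843.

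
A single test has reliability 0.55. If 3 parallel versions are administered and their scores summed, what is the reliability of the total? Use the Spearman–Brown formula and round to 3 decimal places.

ρ_k = kρ / (1 + (k−1)ρ) = 3·0.55 / (1 + 2·0.55) = 1.650 / 2.100 = 0.786.

0.786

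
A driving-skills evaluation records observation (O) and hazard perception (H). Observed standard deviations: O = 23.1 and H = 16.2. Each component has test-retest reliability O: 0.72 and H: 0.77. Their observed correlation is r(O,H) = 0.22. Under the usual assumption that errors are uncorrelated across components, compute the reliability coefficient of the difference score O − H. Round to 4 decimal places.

0.6678

Var(O−H) = 23.1² + 16.2² − 2·23.1·16.2·0.22 = 796.05 − 164.657 = 631.393.
Because errors are independent across components, Cov(Tᵢ,Tⱼ) = Cov(Xᵢ,Xⱼ); the off-diagonal part of the true-score variance is the same as above.
True-score variance = [23.1²·0.72 + 16.2²·0.77] − 164.657 = 586.278 − 164.657 = 421.621.
Reliability = 421.621 / 631.393 = 0.6678.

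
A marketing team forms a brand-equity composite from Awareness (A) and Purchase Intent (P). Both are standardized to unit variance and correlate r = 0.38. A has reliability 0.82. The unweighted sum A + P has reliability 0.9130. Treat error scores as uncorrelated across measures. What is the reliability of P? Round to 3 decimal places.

Var(A+P) = 2 + 2·0.38 = 2.760.
True-score variance = ρ_A + ρ_P + 2·0.38, so 0.9130 = (0.82 + ρ_P + 0.76) / 2.760.
ρ_P = 0.9130·2.760 − 0.82 − 0.76 = 0.940.

0.940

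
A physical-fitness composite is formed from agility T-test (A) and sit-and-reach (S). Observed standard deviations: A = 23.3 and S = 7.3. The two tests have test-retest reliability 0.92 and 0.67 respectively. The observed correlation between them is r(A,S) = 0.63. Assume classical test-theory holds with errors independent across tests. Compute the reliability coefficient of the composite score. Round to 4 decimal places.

Var(A+S) = 23.3² + 7.3² + 2·[23.3·7.3·0.63] = 596.18 + 214.313 = 810.493.
Under uncorrelated errors the observed covariances equal the true-score covariances, so only the own-variance terms attenuate.
True-score variance = [23.3²·0.92 + 7.3²·0.67] + 214.313 = 535.163 + 214.313 = 749.476.
Reliability = 749.476 / 810.493 = 0.9247.

0.9247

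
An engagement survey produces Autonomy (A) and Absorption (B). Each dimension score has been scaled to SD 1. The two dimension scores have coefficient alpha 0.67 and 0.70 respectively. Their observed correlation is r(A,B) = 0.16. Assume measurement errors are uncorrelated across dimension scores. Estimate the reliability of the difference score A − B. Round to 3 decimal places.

0.625

Var(A−B) = 1 + 1 − 2·0.16 = 2 − 0.32 = 1.68.
With uncorrelated errors the cross-covariances are all true-score covariance, so they carry over unchanged; only the diagonal terms shrink to ρᵢσᵢ².
True-score variance = [0.67 + 0.70] − 0.32 = 1.37 − 0.32 = 1.05.
Reliability = 1.05 / 1.68 = 0.625.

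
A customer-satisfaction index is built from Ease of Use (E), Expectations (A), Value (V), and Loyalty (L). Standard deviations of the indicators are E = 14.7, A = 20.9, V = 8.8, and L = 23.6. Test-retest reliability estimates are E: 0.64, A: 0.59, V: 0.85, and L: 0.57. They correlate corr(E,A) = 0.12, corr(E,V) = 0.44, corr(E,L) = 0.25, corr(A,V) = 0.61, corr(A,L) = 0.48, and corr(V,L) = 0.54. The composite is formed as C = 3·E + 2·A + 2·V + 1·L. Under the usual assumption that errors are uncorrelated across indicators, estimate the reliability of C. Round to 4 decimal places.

Var(C) = 3²·14.7² + 2²·20.9² + 2²·8.8² + 23.6² + 2·[6·14.7·20.9·0.12 + 6·14.7·8.8·0.44 + 3·14.7·23.6·0.25 + 4·20.9·8.8·0.61 + 2·20.9·23.6·0.48 + 2·8.8·23.6·0.54] = 4558.77 + 3938.95 = 8497.72.
Because errors are independent across components, Cov(Tᵢ,Tⱼ) = Cov(Xᵢ,Xⱼ); the off-diagonal part of the true-score variance is the same as above.
True-score variance = [3²·14.7²·0.64 + 2²·20.9²·0.59 + 2²·8.8²·0.85 + 23.6²·0.57] + 3938.95 = 2856.31 + 3938.95 = 6795.26.
Reliability = 6795.26 / 8497.72 = 0.7997.

0.7997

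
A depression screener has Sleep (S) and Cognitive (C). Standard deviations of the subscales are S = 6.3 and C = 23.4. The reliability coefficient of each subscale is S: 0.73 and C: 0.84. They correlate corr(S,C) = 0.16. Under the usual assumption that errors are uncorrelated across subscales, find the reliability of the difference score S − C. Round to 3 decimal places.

0.818

Var(S−C) = 6.3² + 23.4² − 2·6.3·23.4·0.16 = 587.25 − 47.1744 = 540.076.
Because errors are independent across components, Cov(Tᵢ,Tⱼ) = Cov(Xᵢ,Xⱼ); the off-diagonal part of the true-score variance is the same as above.
True-score variance = [6.3²·0.73 + 23.4²·0.84] − 47.1744 = 488.924 − 47.1744 = 441.75.
Reliability = 441.75 / 540.076 = 0.818.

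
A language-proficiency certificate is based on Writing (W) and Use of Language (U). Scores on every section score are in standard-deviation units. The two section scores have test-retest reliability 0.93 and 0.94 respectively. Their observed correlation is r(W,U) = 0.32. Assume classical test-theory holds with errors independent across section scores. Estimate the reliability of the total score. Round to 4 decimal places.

Var(W+U) = 2 + 2·[0.32] = 2 + 0.64 = 2.64.
With uncorrelated errors the cross-covariances are all true-score covariance, so they carry over unchanged; only the diagonal terms shrink to ρᵢσᵢ².
True-score variance = [0.93 + 0.94] + 0.64 = 1.87 + 0.64 = 2.51.
Reliability = 2.51 / 2.64 = 0.9508.

0.9508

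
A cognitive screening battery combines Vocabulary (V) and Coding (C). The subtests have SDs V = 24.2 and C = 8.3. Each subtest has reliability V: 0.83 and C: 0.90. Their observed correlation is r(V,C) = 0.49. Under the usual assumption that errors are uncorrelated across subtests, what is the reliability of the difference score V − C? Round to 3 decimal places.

Var(V−C) = 24.2² + 8.3² − 2·24.2·8.3·0.49 = 654.53 − 196.843 = 457.687.
Under uncorrelated errors the observed covariances equal the true-score covariances, so only the own-variance terms attenuate.
True-score variance = [24.2²·0.83 + 8.3²·0.90] − 196.843 = 548.082 − 196.843 = 351.239.
Reliability = 351.239 / 457.687 = 0.767.

0.767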